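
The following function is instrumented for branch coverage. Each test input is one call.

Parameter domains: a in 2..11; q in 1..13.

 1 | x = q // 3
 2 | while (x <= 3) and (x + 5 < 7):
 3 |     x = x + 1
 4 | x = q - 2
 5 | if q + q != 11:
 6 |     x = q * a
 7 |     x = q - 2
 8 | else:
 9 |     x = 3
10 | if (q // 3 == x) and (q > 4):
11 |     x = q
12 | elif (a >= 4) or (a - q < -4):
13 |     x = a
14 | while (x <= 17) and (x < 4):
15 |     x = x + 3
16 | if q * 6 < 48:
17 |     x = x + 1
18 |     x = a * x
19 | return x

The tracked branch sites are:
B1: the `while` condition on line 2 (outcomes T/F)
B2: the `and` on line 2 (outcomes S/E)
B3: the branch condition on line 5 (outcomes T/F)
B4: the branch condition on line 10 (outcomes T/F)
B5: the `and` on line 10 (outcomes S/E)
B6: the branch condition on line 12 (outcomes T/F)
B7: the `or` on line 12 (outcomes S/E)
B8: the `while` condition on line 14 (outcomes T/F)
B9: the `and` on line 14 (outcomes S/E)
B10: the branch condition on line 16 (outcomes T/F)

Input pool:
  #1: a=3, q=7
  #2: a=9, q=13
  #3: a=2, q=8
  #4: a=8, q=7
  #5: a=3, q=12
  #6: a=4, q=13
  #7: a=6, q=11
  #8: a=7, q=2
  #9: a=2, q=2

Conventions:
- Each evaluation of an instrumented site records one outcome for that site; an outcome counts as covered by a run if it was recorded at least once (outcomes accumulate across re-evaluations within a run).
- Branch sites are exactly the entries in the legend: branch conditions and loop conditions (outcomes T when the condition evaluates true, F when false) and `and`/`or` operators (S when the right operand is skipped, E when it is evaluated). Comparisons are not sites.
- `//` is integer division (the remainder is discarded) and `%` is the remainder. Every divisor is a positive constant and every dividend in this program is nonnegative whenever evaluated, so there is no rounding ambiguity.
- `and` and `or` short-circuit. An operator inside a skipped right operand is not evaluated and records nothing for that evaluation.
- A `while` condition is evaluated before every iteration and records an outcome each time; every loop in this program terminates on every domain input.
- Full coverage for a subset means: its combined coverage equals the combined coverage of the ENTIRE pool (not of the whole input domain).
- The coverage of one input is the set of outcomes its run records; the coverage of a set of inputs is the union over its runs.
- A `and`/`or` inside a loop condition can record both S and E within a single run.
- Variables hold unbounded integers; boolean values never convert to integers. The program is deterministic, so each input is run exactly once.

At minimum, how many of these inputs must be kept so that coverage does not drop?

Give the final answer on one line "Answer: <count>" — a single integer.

test 1 (a=3, q=7) fires B2->E, B1->F, B3->T, B5->S, B4->F, B7->E, B6->F, B9->E, B8->F, B10->T; hits B1=F, B2=E, B3=T, B4=F, B5=S, B6=F, B7=E, B8=F, B9=E, B10=T
test 2 (a=9, q=13) fires B2->S, B1->F, B3->T, B5->S, B4->F, B7->S, B6->T, B9->E, B8->F, B10->F; hits B1=F, B2=S, B3=T, B4=F, B5=S, B6=T, B7=S, B8=F, B9=E, B10=F
test 3 (a=2, q=8) fires B2->E, B1->F, B3->T, B5->S, B4->F, B7->E, B6->T, B9->E, B8->T, B9->E, B8->F, B10->F; hits B1=F, B2=E, B3=T, B4=F, B5=S, B6=T, B7=E, B8=T, B8=F, B9=E, B10=F
test 4 (a=8, q=7) fires B2->E, B1->F, B3->T, B5->S, B4->F, B7->S, B6->T, B9->E, B8->F, B10->T; hits B1=F, B2=E, B3=T, B4=F, B5=S, B6=T, B7=S, B8=F, B9=E, B10=T
test 5 (a=3, q=12) fires B2->S, B1->F, B3->T, B5->S, B4->F, B7->E, B6->T, B9->E, B8->T, B9->E, B8->F, B10->F; hits B1=F, B2=S, B3=T, B4=F, B5=S, B6=T, B7=E, B8=T, B8=F, B9=E, B10=F
test 6 (a=4, q=13) fires B2->S, B1->F, B3->T, B5->S, B4->F, B7->S, B6->T, B9->E, B8->F, B10->F; hits B1=F, B2=S, B3=T, B4=F, B5=S, B6=T, B7=S, B8=F, B9=E, B10=F
test 7 (a=6, q=11) fires B2->E, B1->F, B3->T, B5->S, B4->F, B7->S, B6->T, B9->E, B8->F, B10->F; hits B1=F, B2=E, B3=T, B4=F, B5=S, B6=T, B7=S, B8=F, B9=E, B10=F
test 8 (a=7, q=2) fires B2->E, B1->T, B2->E, B1->T, B2->E, B1->F, B3->T, B5->E, B4->F, B7->S, B6->T, B9->E, B8->F, B10->T; hits B1=T, B1=F, B2=E, B3=T, B4=F, B5=E, B6=T, B7=S, B8=F, B9=E, B10=T
test 9 (a=2, q=2) fires B2->E, B1->T, B2->E, B1->T, B2->E, B1->F, B3->T, B5->E, B4->F, B7->E, B6->F, B9->E, B8->T, B9->E, ...; hits B1=T, B1=F, B2=E, B3=T, B4=F, B5=E, B6=F, B7=E, B8=T, B8=F, B9=E, B10=T
union over all inputs: B1=T, B1=F, B2=S, B2=E, B3=T, B4=F, B5=S, B5=E, B6=T, B6=F, B7=S, B7=E, B8=T, B8=F, B9=E, B10=T, B10=F (17 outcomes)
size 1 is not enough: best union over all size-1 subsets is 12/17
at size 2, {2, 9} reaches all 17 outcomes; every lexicographically earlier size-2 subset fails

Answer: 2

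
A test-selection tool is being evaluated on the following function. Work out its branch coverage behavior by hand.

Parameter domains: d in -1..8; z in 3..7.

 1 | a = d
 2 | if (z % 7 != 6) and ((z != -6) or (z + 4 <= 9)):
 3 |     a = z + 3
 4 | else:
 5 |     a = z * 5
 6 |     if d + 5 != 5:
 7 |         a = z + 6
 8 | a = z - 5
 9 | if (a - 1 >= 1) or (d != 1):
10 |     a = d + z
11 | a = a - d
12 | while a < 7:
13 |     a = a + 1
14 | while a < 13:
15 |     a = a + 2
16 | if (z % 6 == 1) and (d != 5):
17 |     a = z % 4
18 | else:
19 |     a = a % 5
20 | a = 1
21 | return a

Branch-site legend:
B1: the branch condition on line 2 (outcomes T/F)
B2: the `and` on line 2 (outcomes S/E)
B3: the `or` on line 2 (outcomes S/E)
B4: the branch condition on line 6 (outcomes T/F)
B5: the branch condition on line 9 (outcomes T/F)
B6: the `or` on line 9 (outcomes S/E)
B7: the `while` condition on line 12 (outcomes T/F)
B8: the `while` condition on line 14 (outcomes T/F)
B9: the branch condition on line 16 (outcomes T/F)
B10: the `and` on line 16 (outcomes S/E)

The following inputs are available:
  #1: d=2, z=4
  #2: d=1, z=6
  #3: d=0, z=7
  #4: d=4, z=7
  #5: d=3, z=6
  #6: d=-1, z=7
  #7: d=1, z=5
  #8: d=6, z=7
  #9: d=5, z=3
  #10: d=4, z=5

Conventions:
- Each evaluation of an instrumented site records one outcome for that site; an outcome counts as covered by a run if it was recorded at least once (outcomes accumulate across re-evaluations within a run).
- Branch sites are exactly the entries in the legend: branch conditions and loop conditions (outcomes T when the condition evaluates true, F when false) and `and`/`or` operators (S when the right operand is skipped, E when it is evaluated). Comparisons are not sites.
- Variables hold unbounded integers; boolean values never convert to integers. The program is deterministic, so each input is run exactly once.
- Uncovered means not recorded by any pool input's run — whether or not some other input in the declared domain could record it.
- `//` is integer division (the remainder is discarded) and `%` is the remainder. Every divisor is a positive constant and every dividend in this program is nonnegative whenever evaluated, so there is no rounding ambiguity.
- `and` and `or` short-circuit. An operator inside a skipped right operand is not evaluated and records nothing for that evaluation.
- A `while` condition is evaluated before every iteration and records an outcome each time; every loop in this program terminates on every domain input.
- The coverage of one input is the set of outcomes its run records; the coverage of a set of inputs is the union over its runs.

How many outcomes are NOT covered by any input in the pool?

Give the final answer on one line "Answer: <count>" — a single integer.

input #1, d=2, z=4: events B2->E, B3->S, B1->T, B6->E, B5->T, B7->T, B7->T, B7->T, B7->F, B8->T, B8->T, B8->T, B8->F, B10->S, ...; outcomes B1=T, B2=E, B3=S, B5=T, B6=E, B7=T, B7=F, B8=T, B8=F, B9=F, B10=S
input #2, d=1, z=6: events B2->S, B1->F, B4->T, B6->E, B5->F, B7->T, B7->T, B7->T, B7->T, B7->T, B7->T, B7->T, B7->F, B8->T, ...; outcomes B1=F, B2=S, B4=T, B5=F, B6=E, B7=T, B7=F, B8=T, B8=F, B9=F, B10=S
input #3, d=0, z=7: events B2->E, B3->S, B1->T, B6->S, B5->T, B7->F, B8->T, B8->T, B8->T, B8->F, B10->E, B9->T; outcomes B1=T, B2=E, B3=S, B5=T, B6=S, B7=F, B8=T, B8=F, B9=T, B10=E
input #4, d=4, z=7: events B2->E, B3->S, B1->T, B6->S, B5->T, B7->F, B8->T, B8->T, B8->T, B8->F, B10->E, B9->T; outcomes B1=T, B2=E, B3=S, B5=T, B6=S, B7=F, B8=T, B8=F, B9=T, B10=E
input #5, d=3, z=6: events B2->S, B1->F, B4->T, B6->E, B5->T, B7->T, B7->F, B8->T, B8->T, B8->T, B8->F, B10->S, B9->F; outcomes B1=F, B2=S, B4=T, B5=T, B6=E, B7=T, B7=F, B8=T, B8=F, B9=F, B10=S
input #6, d=-1, z=7: events B2->E, B3->S, B1->T, B6->S, B5->T, B7->F, B8->T, B8->T, B8->T, B8->F, B10->E, B9->T; outcomes B1=T, B2=E, B3=S, B5=T, B6=S, B7=F, B8=T, B8=F, B9=T, B10=E
input #7, d=1, z=5: events B2->E, B3->S, B1->T, B6->E, B5->F, B7->T, B7->T, B7->T, B7->T, B7->T, B7->T, B7->T, B7->T, B7->F, ...; outcomes B1=T, B2=E, B3=S, B5=F, B6=E, B7=T, B7=F, B8=T, B8=F, B9=F, B10=S
input #8, d=6, z=7: events B2->E, B3->S, B1->T, B6->S, B5->T, B7->F, B8->T, B8->T, B8->T, B8->F, B10->E, B9->T; outcomes B1=T, B2=E, B3=S, B5=T, B6=S, B7=F, B8=T, B8=F, B9=T, B10=E
input #9, d=5, z=3: events B2->E, B3->S, B1->T, B6->E, B5->T, B7->T, B7->T, B7->T, B7->T, B7->F, B8->T, B8->T, B8->T, B8->F, ...; outcomes B1=T, B2=E, B3=S, B5=T, B6=E, B7=T, B7=F, B8=T, B8=F, B9=F, B10=S
input #10, d=4, z=5: events B2->E, B3->S, B1->T, B6->E, B5->T, B7->T, B7->T, B7->F, B8->T, B8->T, B8->T, B8->F, B10->S, B9->F; outcomes B1=T, B2=E, B3=S, B5=T, B6=E, B7=T, B7=F, B8=T, B8=F, B9=F, B10=S
union over the pool: B1=T, B1=F, B2=S, B2=E, B3=S, B4=T, B5=T, B5=F, B6=S, B6=E, B7=T, B7=F, B8=T, B8=F, B9=T, B9=F, B10=S, B10=E
uncovered (2 of 20): B3=E, B4=F

Answer: 2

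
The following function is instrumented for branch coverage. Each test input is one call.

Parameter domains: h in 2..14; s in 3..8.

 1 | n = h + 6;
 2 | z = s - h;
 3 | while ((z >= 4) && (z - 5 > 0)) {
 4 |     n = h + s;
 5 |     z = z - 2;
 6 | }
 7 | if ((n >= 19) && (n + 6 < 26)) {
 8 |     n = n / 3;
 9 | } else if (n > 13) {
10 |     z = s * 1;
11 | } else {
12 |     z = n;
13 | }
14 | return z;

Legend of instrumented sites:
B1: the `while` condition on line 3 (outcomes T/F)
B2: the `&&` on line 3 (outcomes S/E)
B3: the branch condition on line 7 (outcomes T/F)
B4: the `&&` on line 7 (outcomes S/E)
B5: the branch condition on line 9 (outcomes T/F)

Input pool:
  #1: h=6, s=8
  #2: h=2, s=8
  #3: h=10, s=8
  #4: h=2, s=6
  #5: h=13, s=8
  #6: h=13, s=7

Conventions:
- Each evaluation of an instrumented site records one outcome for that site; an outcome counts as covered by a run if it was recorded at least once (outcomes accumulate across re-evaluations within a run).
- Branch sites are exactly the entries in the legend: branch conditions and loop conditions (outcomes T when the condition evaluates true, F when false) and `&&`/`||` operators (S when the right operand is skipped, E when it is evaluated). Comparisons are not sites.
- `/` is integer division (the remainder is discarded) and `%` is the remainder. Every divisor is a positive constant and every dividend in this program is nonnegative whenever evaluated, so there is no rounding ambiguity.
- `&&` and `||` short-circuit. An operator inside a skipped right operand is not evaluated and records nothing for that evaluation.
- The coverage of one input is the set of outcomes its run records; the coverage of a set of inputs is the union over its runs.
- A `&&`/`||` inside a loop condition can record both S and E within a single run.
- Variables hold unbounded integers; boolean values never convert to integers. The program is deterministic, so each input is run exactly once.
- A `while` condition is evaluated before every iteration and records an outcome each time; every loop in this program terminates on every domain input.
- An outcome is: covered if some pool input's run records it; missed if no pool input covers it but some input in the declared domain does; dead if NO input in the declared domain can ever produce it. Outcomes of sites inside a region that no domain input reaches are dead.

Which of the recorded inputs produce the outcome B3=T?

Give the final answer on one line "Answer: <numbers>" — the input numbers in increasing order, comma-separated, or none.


input #1 (h=6, s=8): does not produce B3=T
input #2 (h=2, s=8): does not produce B3=T
input #3 (h=10, s=8): does not produce B3=T
input #4 (h=2, s=6): does not produce B3=T
input #5 (h=13, s=8): produces B3=T
input #6 (h=13, s=7): produces B3=T
Answer: 5, 6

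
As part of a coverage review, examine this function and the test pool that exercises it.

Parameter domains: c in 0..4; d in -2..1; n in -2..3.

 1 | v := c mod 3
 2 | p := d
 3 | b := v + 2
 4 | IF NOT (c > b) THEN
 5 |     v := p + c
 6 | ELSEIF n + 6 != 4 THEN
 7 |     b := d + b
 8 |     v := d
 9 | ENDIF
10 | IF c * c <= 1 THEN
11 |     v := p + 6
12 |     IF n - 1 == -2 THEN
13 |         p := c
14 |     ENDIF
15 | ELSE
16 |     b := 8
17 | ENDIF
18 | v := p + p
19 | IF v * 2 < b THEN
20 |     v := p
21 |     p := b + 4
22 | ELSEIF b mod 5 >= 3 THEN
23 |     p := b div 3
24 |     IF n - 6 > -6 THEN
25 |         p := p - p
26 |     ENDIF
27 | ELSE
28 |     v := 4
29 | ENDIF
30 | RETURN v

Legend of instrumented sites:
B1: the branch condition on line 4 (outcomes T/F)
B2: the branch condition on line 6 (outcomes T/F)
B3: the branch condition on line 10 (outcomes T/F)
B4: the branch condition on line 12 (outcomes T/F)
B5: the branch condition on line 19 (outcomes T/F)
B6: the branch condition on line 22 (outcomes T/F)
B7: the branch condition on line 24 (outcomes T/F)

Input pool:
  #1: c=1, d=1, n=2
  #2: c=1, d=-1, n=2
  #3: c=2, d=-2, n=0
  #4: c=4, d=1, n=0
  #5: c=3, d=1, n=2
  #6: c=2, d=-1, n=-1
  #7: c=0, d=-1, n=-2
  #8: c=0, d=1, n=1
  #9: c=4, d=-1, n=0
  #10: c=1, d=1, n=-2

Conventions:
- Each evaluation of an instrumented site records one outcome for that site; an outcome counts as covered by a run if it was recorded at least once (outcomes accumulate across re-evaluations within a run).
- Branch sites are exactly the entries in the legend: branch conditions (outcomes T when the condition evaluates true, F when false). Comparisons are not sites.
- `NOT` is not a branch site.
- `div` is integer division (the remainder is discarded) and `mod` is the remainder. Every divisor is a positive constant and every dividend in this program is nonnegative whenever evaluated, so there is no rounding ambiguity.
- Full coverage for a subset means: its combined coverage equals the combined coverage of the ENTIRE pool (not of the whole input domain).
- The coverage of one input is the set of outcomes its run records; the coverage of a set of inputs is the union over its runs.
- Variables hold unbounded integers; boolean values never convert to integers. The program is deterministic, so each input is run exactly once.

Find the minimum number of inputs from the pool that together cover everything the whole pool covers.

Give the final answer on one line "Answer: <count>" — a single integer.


test 1 (c=1, d=1, n=2) fires B1->T, B3->T, B4->F, B5->F, B6->T, B7->T; hits B1=T, B3=T, B4=F, B5=F, B6=T, B7=T
test 2 (c=1, d=-1, n=2) fires B1->T, B3->T, B4->F, B5->T; hits B1=T, B3=T, B4=F, B5=T
test 3 (c=2, d=-2, n=0) fires B1->T, B3->F, B5->T; hits B1=T, B3=F, B5=T
test 4 (c=4, d=1, n=0) fires B1->F, B2->T, B3->F, B5->T; hits B1=F, B2=T, B3=F, B5=T
test 5 (c=3, d=1, n=2) fires B1->F, B2->T, B3->F, B5->T; hits B1=F, B2=T, B3=F, B5=T
test 6 (c=2, d=-1, n=-1) fires B1->T, B3->F, B5->T; hits B1=T, B3=F, B5=T
test 7 (c=0, d=-1, n=-2) fires B1->T, B3->T, B4->F, B5->T; hits B1=T, B3=T, B4=F, B5=T
test 8 (c=0, d=1, n=1) fires B1->T, B3->T, B4->F, B5->F, B6->F; hits B1=T, B3=T, B4=F, B5=F, B6=F
test 9 (c=4, d=-1, n=0) fires B1->F, B2->T, B3->F, B5->T; hits B1=F, B2=T, B3=F, B5=T
test 10 (c=1, d=1, n=-2) fires B1->T, B3->T, B4->F, B5->F, B6->T, B7->F; hits B1=T, B3=T, B4=F, B5=F, B6=T, B7=F
pool-wide coverage (12 outcomes): B1=T, B1=F, B2=T, B3=T, B3=F, B4=F, B5=T, B5=F, B6=T, B6=F, B7=T, B7=F
no size-1 subset reaches all 12 outcomes (best union: 6/12)
no size-2 subset reaches all 12 outcomes (best union: 10/12)
no size-3 subset reaches all 12 outcomes (best union: 11/12)
the canonical winner is {1, 4, 8, 10}: size 4, full 12-outcome coverage, earliest index list among size-4 covers
Answer: 4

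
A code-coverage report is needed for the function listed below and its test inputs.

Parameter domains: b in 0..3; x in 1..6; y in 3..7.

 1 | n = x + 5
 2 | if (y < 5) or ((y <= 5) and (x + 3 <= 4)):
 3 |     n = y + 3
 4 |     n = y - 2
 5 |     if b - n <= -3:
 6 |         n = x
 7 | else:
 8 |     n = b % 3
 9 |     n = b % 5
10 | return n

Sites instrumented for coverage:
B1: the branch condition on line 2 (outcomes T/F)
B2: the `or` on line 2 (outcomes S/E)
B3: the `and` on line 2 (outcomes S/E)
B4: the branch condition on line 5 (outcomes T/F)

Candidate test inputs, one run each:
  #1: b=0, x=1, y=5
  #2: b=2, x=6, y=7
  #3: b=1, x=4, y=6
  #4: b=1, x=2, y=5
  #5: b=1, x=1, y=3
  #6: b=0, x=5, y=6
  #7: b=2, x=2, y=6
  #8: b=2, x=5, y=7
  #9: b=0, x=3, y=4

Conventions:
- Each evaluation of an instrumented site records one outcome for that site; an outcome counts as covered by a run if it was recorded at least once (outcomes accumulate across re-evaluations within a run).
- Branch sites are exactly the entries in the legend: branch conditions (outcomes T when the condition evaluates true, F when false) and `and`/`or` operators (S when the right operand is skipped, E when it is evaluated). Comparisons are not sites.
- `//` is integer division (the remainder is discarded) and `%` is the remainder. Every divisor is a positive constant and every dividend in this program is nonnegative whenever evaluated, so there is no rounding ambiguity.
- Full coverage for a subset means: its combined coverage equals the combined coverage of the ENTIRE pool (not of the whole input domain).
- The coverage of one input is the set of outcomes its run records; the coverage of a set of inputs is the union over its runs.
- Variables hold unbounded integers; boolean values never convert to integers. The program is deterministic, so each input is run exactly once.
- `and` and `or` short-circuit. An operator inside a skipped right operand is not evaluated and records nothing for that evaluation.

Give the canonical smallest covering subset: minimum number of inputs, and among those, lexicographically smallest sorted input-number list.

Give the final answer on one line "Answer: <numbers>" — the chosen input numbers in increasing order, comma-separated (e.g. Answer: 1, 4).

test 1 (b=0, x=1, y=5) fires B2->E, B3->E, B1->T, B4->T; hits B1=T, B2=E, B3=E, B4=T
test 2 (b=2, x=6, y=7) fires B2->E, B3->S, B1->F; hits B1=F, B2=E, B3=S
test 3 (b=1, x=4, y=6) fires B2->E, B3->S, B1->F; hits B1=F, B2=E, B3=S
test 4 (b=1, x=2, y=5) fires B2->E, B3->E, B1->F; hits B1=F, B2=E, B3=E
test 5 (b=1, x=1, y=3) fires B2->S, B1->T, B4->F; hits B1=T, B2=S, B4=F
test 6 (b=0, x=5, y=6) fires B2->E, B3->S, B1->F; hits B1=F, B2=E, B3=S
test 7 (b=2, x=2, y=6) fires B2->E, B3->S, B1->F; hits B1=F, B2=E, B3=S
test 8 (b=2, x=5, y=7) fires B2->E, B3->S, B1->F; hits B1=F, B2=E, B3=S
test 9 (b=0, x=3, y=4) fires B2->S, B1->T, B4->F; hits B1=T, B2=S, B4=F
together the pool reaches 8 outcomes: B1=T, B1=F, B2=S, B2=E, B3=S, B3=E, B4=T, B4=F
checked all size-1 subsets: none covers 8 outcomes (max 4/8)
checked all size-2 subsets: none covers 8 outcomes (max 6/8)
the canonical winner is {1, 2, 5}: size 3, full 8-outcome coverage, earliest index list among size-3 covers

Answer: 1, 2, 5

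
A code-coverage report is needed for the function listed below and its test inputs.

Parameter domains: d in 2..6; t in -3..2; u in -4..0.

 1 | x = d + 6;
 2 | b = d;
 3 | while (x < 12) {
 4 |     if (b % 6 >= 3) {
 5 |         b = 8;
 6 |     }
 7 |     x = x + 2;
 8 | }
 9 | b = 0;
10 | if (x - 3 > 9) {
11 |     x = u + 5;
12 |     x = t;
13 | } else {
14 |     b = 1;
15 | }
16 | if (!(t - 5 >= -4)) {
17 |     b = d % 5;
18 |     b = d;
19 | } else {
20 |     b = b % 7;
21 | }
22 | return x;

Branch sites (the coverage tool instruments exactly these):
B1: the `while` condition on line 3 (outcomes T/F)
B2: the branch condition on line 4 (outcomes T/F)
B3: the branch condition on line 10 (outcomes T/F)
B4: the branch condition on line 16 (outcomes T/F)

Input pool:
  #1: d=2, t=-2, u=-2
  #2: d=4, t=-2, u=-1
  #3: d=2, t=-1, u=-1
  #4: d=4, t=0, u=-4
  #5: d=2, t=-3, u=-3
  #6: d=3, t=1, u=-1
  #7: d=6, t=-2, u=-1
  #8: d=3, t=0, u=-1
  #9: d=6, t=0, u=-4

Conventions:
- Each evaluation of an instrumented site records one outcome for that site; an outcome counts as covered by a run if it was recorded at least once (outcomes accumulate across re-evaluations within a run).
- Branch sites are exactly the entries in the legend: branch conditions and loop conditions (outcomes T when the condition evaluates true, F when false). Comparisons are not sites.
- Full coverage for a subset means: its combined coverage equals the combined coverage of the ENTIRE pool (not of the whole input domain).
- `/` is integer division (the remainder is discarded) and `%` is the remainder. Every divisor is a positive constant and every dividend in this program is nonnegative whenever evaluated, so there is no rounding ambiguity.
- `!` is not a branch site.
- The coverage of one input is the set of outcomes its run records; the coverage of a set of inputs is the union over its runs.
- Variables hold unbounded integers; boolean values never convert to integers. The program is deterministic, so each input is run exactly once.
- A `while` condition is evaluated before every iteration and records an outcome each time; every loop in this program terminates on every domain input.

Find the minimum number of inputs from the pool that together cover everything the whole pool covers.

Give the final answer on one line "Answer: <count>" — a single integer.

test 1 (d=2, t=-2, u=-2) hits B1=T, B1=F, B2=F, B3=F, B4=T
test 2 (d=4, t=-2, u=-1) hits B1=T, B1=F, B2=T, B3=F, B4=T
test 3 (d=2, t=-1, u=-1) hits B1=T, B1=F, B2=F, B3=F, B4=T
test 4 (d=4, t=0, u=-4) hits B1=T, B1=F, B2=T, B3=F, B4=T
test 5 (d=2, t=-3, u=-3) hits B1=T, B1=F, B2=F, B3=F, B4=T
test 6 (d=3, t=1, u=-1) hits B1=T, B1=F, B2=T, B2=F, B3=T, B4=F
test 7 (d=6, t=-2, u=-1) hits B1=F, B3=F, B4=T
test 8 (d=3, t=0, u=-1) hits B1=T, B1=F, B2=T, B2=F, B3=T, B4=T
test 9 (d=6, t=0, u=-4) hits B1=F, B3=F, B4=T
union over all inputs: B1=T, B1=F, B2=T, B2=F, B3=T, B3=F, B4=T, B4=F (8 outcomes)
every size-1 subset falls short of the 8 outcomes (best: 6/8)
inputs {1, 6} (size 2) cover everything; no size-2 subset with a lexicographically smaller index list covers all 8

Answer: 2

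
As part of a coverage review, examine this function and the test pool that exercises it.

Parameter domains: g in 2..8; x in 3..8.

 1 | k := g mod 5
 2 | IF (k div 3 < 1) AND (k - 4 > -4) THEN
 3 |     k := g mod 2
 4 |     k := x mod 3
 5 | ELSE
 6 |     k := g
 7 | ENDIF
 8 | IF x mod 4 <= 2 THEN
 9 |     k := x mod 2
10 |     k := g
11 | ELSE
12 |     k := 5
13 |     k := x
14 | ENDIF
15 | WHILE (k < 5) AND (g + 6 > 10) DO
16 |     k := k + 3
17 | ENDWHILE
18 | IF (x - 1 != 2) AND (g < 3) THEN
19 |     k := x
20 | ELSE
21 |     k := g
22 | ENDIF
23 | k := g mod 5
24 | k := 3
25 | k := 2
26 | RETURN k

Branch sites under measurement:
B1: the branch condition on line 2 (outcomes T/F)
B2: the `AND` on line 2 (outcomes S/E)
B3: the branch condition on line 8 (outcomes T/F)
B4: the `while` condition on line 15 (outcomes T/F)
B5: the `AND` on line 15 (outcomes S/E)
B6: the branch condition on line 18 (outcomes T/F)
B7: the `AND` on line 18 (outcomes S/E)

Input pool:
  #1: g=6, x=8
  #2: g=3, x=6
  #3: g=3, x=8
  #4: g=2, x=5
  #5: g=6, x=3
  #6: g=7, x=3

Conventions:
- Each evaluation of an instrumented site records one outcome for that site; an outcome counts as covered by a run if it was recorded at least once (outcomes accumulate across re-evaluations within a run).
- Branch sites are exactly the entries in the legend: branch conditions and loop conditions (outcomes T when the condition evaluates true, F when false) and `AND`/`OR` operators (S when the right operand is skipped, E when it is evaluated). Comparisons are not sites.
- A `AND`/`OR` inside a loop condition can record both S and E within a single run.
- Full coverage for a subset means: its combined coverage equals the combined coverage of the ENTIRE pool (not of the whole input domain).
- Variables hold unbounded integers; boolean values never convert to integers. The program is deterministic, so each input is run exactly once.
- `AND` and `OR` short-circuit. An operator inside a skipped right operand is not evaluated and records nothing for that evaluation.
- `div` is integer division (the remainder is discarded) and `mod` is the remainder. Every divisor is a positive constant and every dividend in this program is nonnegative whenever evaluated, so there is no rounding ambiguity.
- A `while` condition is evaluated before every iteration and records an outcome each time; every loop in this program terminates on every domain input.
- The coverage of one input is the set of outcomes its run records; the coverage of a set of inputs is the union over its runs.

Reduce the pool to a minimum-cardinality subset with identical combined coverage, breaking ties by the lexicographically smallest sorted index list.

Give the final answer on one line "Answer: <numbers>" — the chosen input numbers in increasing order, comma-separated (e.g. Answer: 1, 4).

test 1 (g=6, x=8) fires B2->E, B1->T, B3->T, B5->S, B4->F, B7->E, B6->F; hits B1=T, B2=E, B3=T, B4=F, B5=S, B6=F, B7=E
test 2 (g=3, x=6) fires B2->S, B1->F, B3->T, B5->E, B4->F, B7->E, B6->F; hits B1=F, B2=S, B3=T, B4=F, B5=E, B6=F, B7=E
test 3 (g=3, x=8) fires B2->S, B1->F, B3->T, B5->E, B4->F, B7->E, B6->F; hits B1=F, B2=S, B3=T, B4=F, B5=E, B6=F, B7=E
test 4 (g=2, x=5) fires B2->E, B1->T, B3->T, B5->E, B4->F, B7->E, B6->T; hits B1=T, B2=E, B3=T, B4=F, B5=E, B6=T, B7=E
test 5 (g=6, x=3) fires B2->E, B1->T, B3->F, B5->E, B4->T, B5->S, B4->F, B7->S, B6->F; hits B1=T, B2=E, B3=F, B4=T, B4=F, B5=S, B5=E, B6=F, B7=S
test 6 (g=7, x=3) fires B2->E, B1->T, B3->F, B5->E, B4->T, B5->S, B4->F, B7->S, B6->F; hits B1=T, B2=E, B3=F, B4=T, B4=F, B5=S, B5=E, B6=F, B7=S
together the pool reaches 14 outcomes: B1=T, B1=F, B2=S, B2=E, B3=T, B3=F, B4=T, B4=F, B5=S, B5=E, B6=T, B6=F, B7=S, B7=E
checked all size-1 subsets: none covers 14 outcomes (max 9/14)
checked all size-2 subsets: none covers 14 outcomes (max 13/14)
inputs {2, 4, 5} (size 3) cover everything; no size-3 subset with a lexicographically smaller index list covers all 14

Answer: 2, 4, 5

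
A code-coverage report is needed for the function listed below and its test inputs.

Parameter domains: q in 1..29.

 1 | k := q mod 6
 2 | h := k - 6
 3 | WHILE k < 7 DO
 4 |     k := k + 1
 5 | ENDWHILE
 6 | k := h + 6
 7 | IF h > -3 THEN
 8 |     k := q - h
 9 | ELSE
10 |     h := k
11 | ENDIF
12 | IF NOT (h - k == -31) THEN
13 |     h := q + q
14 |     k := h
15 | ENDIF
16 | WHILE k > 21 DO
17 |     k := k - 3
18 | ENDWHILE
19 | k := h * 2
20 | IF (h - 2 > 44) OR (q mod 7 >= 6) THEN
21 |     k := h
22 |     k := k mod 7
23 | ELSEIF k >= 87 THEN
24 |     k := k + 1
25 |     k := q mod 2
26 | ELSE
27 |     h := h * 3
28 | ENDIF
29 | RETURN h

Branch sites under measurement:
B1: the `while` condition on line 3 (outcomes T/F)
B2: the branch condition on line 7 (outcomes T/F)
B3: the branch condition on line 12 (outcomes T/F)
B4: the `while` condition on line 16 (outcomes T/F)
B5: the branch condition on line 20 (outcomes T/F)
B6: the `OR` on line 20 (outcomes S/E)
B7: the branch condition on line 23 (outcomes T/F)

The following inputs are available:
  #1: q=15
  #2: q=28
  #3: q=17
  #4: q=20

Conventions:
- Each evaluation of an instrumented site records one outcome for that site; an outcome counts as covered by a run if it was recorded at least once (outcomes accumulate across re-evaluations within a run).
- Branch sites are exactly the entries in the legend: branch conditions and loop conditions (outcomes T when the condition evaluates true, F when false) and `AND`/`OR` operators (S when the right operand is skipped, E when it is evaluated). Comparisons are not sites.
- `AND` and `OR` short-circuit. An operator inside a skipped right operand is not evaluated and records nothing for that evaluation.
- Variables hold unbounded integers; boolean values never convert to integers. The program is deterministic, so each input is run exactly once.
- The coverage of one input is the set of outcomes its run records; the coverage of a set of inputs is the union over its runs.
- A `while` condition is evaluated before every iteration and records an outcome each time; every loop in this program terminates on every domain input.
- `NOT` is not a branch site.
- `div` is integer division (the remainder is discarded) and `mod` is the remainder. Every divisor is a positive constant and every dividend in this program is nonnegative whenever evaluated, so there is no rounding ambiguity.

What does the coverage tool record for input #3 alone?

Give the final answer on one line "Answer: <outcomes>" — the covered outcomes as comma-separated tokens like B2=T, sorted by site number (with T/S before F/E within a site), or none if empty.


Tracing the run of input #3 (q=17):
  B1->T, B1->T, B1->F, B2->T, B3->T, B4->T, B4->T, B4->T, B4->T, B4->T
  B4->F, B6->E, B5->F, B7->F
collecting distinct outcomes: B1=T, B1=F, B2=T, B3=T, B4=T, B4=F, B5=F, B6=E, B7=F
Answer: B1=T, B1=F, B2=T, B3=T, B4=T, B4=F, B5=F, B6=E, B7=F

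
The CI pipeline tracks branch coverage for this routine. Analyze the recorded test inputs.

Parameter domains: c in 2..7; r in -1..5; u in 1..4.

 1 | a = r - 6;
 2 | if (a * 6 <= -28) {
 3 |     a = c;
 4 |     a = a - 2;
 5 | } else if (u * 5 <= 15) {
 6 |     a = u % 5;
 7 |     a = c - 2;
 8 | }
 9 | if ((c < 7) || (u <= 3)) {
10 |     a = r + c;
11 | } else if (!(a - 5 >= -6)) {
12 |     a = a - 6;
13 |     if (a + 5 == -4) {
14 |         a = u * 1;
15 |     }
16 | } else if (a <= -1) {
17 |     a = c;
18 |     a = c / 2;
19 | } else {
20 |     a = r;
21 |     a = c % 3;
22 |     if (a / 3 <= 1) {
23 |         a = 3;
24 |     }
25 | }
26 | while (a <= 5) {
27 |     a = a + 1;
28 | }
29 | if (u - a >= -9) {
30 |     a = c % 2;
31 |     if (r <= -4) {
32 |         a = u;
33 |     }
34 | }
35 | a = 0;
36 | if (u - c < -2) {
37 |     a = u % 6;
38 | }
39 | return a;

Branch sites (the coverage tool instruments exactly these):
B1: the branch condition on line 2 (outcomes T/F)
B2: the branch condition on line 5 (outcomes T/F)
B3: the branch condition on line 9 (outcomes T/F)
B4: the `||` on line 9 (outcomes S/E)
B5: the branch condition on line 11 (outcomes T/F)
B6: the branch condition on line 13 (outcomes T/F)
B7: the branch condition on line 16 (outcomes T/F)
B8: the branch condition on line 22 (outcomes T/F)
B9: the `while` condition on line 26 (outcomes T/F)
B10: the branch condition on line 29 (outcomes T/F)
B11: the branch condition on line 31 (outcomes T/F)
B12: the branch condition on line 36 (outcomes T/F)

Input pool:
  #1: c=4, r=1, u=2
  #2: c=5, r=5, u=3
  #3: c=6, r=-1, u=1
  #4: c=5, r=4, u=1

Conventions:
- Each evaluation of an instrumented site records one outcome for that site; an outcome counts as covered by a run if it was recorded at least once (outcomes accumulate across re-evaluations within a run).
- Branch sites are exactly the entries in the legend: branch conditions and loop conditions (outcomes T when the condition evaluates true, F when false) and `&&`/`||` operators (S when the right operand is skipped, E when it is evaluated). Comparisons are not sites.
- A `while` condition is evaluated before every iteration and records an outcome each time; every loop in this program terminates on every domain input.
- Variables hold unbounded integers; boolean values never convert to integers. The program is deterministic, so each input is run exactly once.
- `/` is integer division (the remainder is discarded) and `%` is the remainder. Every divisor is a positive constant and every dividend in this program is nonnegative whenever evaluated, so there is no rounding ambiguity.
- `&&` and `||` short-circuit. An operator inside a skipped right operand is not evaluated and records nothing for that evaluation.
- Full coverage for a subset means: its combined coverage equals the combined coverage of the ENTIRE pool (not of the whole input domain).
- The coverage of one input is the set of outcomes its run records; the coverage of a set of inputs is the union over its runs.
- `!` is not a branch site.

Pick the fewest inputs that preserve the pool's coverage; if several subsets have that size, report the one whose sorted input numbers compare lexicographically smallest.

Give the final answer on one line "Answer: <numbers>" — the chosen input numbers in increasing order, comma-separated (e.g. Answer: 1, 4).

input #1 (c=4, r=1, u=2): events B1->T, B4->S, B3->T, B9->T, B9->F, B10->T, B11->F, B12->F; covers B1=T, B3=T, B4=S, B9=T, B9=F, B10=T, B11=F, B12=F
input #2 (c=5, r=5, u=3): events B1->F, B2->T, B4->S, B3->T, B9->F, B10->T, B11->F, B12->F; covers B1=F, B2=T, B3=T, B4=S, B9=F, B10=T, B11=F, B12=F
input #3 (c=6, r=-1, u=1): events B1->T, B4->S, B3->T, B9->T, B9->F, B10->T, B11->F, B12->T; covers B1=T, B3=T, B4=S, B9=T, B9=F, B10=T, B11=F, B12=T
input #4 (c=5, r=4, u=1): events B1->F, B2->T, B4->S, B3->T, B9->F, B10->T, B11->F, B12->T; covers B1=F, B2=T, B3=T, B4=S, B9=F, B10=T, B11=F, B12=T
union over all inputs: B1=T, B1=F, B2=T, B3=T, B4=S, B9=T, B9=F, B10=T, B11=F, B12=T, B12=F (11 outcomes)
every size-1 subset falls short of the 11 outcomes (best: 8/11)
the canonical winner is {1, 4}: size 2, full 11-outcome coverage, earliest index list among size-2 covers

Answer: 1, 4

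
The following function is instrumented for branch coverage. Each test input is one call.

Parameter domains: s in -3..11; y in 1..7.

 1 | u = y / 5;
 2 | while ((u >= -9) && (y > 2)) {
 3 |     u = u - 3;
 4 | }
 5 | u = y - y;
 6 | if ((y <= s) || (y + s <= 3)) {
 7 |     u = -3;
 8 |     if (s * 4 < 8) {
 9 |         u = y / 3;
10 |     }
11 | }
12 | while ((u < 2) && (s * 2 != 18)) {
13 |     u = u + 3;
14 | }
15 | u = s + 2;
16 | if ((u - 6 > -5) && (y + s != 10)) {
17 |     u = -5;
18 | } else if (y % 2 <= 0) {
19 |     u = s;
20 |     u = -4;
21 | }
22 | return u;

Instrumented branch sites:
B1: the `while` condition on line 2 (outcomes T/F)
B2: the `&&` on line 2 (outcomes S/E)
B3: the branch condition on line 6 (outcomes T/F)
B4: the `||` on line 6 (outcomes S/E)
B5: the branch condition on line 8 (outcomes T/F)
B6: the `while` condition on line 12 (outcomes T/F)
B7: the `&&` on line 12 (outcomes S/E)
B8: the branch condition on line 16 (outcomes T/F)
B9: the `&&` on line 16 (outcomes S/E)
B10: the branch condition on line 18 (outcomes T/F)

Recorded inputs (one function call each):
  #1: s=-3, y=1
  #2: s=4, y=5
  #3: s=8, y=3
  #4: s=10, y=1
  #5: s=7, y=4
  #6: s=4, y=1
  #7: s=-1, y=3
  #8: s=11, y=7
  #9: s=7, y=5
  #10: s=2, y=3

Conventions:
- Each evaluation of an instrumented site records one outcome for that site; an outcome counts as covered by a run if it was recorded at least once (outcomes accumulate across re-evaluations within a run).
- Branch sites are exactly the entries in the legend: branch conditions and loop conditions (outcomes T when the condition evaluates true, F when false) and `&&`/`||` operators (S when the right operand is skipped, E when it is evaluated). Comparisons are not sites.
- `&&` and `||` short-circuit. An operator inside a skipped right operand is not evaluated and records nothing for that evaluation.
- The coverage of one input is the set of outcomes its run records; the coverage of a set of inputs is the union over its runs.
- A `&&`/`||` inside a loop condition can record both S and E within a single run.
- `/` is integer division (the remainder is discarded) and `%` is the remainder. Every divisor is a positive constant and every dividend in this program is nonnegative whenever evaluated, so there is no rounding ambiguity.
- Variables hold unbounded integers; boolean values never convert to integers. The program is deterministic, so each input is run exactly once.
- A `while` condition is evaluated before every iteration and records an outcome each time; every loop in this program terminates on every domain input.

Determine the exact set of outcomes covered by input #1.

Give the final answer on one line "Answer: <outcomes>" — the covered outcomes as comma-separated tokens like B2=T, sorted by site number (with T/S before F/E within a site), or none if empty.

Simulating input #1 (s=-3, y=1) step by step:
  B2->E, B1->F, B4->E, B3->T, B5->T, B7->E, B6->T, B7->S, B6->F, B9->S
  B8->F, B10->F
collecting distinct outcomes: B1=F, B2=E, B3=T, B4=E, B5=T, B6=T, B6=F, B7=S, B7=E, B8=F, B9=S, B10=F

Answer: B1=F, B2=E, B3=T, B4=E, B5=T, B6=T, B6=F, B7=S, B7=E, B8=F, B9=S, B10=F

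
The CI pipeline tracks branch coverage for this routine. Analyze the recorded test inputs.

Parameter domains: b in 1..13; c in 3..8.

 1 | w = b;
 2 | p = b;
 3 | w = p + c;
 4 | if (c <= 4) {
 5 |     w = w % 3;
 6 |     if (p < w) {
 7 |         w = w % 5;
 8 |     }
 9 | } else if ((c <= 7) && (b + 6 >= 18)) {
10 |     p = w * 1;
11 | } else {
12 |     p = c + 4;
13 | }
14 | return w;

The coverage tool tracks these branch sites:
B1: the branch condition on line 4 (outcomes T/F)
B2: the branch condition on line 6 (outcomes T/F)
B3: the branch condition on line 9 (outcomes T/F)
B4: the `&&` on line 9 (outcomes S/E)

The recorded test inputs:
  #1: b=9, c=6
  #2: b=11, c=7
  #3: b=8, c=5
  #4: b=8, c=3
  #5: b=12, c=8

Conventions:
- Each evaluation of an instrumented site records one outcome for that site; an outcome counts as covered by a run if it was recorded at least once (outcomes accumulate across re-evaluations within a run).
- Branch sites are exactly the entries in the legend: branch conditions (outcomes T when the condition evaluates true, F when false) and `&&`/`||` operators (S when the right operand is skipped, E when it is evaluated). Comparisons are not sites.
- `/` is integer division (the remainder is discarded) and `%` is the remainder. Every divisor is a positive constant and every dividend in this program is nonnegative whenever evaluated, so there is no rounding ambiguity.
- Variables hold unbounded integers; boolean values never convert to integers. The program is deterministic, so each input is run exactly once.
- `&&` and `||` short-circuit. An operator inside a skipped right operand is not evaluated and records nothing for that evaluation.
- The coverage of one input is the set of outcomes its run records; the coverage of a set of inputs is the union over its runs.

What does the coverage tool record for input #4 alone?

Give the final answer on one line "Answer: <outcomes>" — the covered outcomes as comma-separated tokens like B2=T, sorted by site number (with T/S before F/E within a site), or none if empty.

Tracing the run of input #4 (b=8, c=3):
  B1->T, B2->F
as a set, this run covers: B1=T, B2=F

Answer: B1=T, B2=F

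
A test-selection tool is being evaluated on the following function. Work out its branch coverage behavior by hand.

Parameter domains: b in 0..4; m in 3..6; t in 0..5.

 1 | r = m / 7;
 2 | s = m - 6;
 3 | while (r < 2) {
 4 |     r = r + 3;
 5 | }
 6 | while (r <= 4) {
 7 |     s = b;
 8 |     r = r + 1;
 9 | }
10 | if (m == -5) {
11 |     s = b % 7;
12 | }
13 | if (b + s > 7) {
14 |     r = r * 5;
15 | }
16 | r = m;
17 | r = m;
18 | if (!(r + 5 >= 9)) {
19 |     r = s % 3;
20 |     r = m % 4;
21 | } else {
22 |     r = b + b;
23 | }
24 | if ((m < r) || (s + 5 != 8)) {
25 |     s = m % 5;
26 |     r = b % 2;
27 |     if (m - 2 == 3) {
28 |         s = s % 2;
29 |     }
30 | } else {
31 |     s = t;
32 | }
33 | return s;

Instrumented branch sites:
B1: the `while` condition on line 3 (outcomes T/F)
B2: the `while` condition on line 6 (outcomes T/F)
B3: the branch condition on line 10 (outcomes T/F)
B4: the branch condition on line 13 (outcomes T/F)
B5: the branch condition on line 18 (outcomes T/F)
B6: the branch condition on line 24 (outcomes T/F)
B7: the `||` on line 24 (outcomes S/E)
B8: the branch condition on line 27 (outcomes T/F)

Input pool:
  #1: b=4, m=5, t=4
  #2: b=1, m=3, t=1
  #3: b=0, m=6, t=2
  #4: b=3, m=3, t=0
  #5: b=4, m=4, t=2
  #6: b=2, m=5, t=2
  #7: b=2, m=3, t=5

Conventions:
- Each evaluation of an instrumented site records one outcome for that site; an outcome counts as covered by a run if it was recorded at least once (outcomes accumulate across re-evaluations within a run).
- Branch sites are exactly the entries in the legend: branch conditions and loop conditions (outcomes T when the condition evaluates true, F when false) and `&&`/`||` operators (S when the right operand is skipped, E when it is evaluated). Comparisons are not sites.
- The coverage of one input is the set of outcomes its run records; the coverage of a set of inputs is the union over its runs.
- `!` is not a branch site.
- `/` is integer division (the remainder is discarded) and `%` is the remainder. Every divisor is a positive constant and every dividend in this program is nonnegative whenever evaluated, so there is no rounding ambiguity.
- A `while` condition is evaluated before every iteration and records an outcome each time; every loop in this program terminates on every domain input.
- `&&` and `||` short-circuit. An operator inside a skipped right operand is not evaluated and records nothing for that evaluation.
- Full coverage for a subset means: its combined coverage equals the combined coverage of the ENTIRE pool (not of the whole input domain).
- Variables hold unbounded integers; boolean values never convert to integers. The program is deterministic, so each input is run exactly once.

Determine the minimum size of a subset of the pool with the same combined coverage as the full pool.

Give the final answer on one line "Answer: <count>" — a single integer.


run #1 (b=4, m=5, t=4) runs B1->T, B1->F, B2->T, B2->T, B2->F, B3->F, B4->T, B5->F, B7->S, B6->T, B8->T; records B1=T, B1=F, B2=T, B2=F, B3=F, B4=T, B5=F, B6=T, B7=S, B8=T
run #2 (b=1, m=3, t=1) runs B1->T, B1->F, B2->T, B2->T, B2->F, B3->F, B4->F, B5->T, B7->E, B6->T, B8->F; records B1=T, B1=F, B2=T, B2=F, B3=F, B4=F, B5=T, B6=T, B7=E, B8=F
run #3 (b=0, m=6, t=2) runs B1->T, B1->F, B2->T, B2->T, B2->F, B3->F, B4->F, B5->F, B7->E, B6->T, B8->F; records B1=T, B1=F, B2=T, B2=F, B3=F, B4=F, B5=F, B6=T, B7=E, B8=F
run #4 (b=3, m=3, t=0) runs B1->T, B1->F, B2->T, B2->T, B2->F, B3->F, B4->F, B5->T, B7->E, B6->F; records B1=T, B1=F, B2=T, B2=F, B3=F, B4=F, B5=T, B6=F, B7=E
run #5 (b=4, m=4, t=2) runs B1->T, B1->F, B2->T, B2->T, B2->F, B3->F, B4->T, B5->F, B7->S, B6->T, B8->F; records B1=T, B1=F, B2=T, B2=F, B3=F, B4=T, B5=F, B6=T, B7=S, B8=F
run #6 (b=2, m=5, t=2) runs B1->T, B1->F, B2->T, B2->T, B2->F, B3->F, B4->F, B5->F, B7->E, B6->T, B8->T; records B1=T, B1=F, B2=T, B2=F, B3=F, B4=F, B5=F, B6=T, B7=E, B8=T
run #7 (b=2, m=3, t=5) runs B1->T, B1->F, B2->T, B2->T, B2->F, B3->F, B4->F, B5->T, B7->E, B6->T, B8->F; records B1=T, B1=F, B2=T, B2=F, B3=F, B4=F, B5=T, B6=T, B7=E, B8=F
the full pool covers 15 outcomes: B1=T, B1=F, B2=T, B2=F, B3=F, B4=T, B4=F, B5=T, B5=F, B6=T, B6=F, B7=S, B7=E, B8=T, B8=F
no size-1 subset reaches all 15 outcomes (best union: 10/15)
no size-2 subset reaches all 15 outcomes (best union: 14/15)
the canonical winner is {1, 2, 4}: size 3, full 15-outcome coverage, earliest index list among size-3 covers
Answer: 3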